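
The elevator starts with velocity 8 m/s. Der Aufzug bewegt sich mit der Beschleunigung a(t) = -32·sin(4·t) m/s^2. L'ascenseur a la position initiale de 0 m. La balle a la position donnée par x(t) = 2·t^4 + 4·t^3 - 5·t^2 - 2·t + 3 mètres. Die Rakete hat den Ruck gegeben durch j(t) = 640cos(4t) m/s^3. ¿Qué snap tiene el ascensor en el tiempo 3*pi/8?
Partiendo de la aceleración a(t) = -32·sin(4·t), tomamos 2 derivadas. Tomando d/dt de a(t), encontramos j(t) = -128·cos(4·t). Tomando d/dt de j(t), encontramos s(t) = 512·sin(4·t). De la ecuación del snap s(t) = 512·sin(4·t), sustituimos t = 3*pi/8 para obtener s = -512.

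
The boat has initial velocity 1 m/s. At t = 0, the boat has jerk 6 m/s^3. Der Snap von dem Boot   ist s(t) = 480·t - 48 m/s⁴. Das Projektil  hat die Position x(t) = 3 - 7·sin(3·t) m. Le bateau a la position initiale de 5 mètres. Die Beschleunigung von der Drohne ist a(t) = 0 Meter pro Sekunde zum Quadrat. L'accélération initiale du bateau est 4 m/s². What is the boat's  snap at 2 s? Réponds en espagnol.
De la ecuación del snap s(t) = 480·t - 48, sustituimos t = 2 para obtener s = 912.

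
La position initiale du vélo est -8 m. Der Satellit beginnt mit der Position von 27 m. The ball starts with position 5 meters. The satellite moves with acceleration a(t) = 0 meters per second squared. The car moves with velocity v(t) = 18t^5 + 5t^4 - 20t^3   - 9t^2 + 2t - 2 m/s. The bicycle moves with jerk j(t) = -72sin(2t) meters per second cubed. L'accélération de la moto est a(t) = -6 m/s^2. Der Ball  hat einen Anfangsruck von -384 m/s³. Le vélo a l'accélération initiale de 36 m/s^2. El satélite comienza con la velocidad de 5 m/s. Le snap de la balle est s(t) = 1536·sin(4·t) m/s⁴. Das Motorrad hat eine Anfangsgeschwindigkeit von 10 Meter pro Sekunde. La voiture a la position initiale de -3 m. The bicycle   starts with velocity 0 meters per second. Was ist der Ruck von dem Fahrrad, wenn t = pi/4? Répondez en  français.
En utilisant j(t) = -72·sin(2·t) et en substituant t = pi/4, nous trouvons j = -72.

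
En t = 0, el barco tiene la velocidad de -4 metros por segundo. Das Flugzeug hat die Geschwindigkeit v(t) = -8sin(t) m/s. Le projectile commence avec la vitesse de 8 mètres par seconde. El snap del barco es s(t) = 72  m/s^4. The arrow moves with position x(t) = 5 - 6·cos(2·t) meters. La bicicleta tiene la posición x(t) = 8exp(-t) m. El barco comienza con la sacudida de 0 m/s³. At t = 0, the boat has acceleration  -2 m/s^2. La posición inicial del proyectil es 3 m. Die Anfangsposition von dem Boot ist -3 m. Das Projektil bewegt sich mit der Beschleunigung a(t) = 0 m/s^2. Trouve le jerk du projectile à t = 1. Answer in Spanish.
Debemos derivar nuestra ecuación de la aceleración a(t) = 0 1 vez. La derivada de la aceleración da la sacudida: j(t) = 0. De la ecuación de la sacudida j(t) = 0, sustituimos t = 1 para obtener j = 0.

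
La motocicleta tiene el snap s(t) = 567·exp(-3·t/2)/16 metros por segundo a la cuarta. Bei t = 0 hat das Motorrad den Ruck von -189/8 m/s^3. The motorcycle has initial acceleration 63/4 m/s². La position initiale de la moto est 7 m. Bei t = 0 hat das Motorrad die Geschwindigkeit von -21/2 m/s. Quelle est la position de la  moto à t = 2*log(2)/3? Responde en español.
Debemos encontrar la antiderivada de nuestra ecuación del snap s(t) = 567·exp(-3·t/2)/16 4 veces. Tomando ∫s(t)dt y aplicando j(0) = -189/8, encontramos j(t) = -189·exp(-3·t/2)/8. Integrando la sacudida y usando la condición inicial a(0) = 63/4, obtenemos a(t) = 63·exp(-3·t/2)/4. Tomando ∫a(t)dt y aplicando v(0) = -21/2, encontramos v(t) = -21·exp(-3·t/2)/2. La antiderivada de la velocidad, con x(0) = 7, da la posición: x(t) = 7·exp(-3·t/2). Usando x(t) = 7·exp(-3·t/2) y sustituyendo t = 2*log(2)/3, encontramos x = 7/2.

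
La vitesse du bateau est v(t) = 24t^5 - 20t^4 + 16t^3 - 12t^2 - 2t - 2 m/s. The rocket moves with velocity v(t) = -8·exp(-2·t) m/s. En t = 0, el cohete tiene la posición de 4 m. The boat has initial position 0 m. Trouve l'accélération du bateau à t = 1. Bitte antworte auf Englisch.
We must differentiate our velocity equation v(t) = 24·t^5 - 20·t^4 + 16·t^3 - 12·t^2 - 2·t - 2 1 time. Taking d/dt of v(t), we find a(t) = 120·t^4 - 80·t^3 + 48·t^2 - 24·t - 2. We have acceleration a(t) = 120·t^4 - 80·t^3 + 48·t^2 - 24·t - 2. Substituting t = 1: a(1) = 62.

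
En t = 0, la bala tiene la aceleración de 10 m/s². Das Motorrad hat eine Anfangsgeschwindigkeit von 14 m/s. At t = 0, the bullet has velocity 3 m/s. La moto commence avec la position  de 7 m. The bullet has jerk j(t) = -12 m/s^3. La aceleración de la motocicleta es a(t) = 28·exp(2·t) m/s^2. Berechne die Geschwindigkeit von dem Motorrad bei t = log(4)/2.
Ausgehend von der Beschleunigung a(t) = 28·exp(2·t), nehmen wir 1 Integral. Mit ∫a(t)dt und Anwendung von v(0) = 14, finden wir v(t) = 14·exp(2·t). Mit v(t) = 14·exp(2·t) und Einsetzen von t = log(4)/2, finden wir v = 56.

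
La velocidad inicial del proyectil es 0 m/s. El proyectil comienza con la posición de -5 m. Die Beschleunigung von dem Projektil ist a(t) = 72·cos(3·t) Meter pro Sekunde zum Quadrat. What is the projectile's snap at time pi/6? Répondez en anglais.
To solve this, we need to take 2 derivatives of our acceleration equation a(t) = 72·cos(3·t). Differentiating acceleration, we get jerk: j(t) = -216·sin(3·t). The derivative of jerk gives snap: s(t) = -648·cos(3·t). From the given snap equation s(t) = -648·cos(3·t), we substitute t = pi/6 to get s = 0.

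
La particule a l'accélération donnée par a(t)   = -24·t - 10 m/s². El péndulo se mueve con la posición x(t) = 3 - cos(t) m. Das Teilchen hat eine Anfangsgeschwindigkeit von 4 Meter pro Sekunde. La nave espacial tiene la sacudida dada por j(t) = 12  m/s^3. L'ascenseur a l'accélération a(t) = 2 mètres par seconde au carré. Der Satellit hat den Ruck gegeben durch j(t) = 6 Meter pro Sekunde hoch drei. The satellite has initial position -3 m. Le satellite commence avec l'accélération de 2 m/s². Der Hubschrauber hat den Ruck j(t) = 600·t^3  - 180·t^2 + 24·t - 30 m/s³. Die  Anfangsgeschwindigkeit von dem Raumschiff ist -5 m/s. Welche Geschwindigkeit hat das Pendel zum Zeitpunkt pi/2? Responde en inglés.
Starting from position x(t) = 3 - cos(t), we take 1 derivative. The derivative of position gives velocity: v(t) = sin(t). From the given velocity equation v(t) = sin(t), we substitute t = pi/2 to get v = 1.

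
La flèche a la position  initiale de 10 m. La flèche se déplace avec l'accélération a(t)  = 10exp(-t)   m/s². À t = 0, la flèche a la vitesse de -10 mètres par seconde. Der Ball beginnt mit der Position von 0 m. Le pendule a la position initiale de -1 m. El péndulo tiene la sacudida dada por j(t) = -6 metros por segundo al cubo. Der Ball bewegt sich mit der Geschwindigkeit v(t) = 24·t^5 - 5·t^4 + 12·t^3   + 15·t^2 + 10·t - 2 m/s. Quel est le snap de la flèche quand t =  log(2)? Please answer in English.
Starting from acceleration a(t) = 10·exp(-t), we take 2 derivatives. Differentiating acceleration, we get jerk: j(t) = -10·exp(-t). Taking d/dt of j(t), we find s(t) = 10·exp(-t). We have snap s(t) = 10·exp(-t). Substituting t = log(2): s(log(2)) = 5.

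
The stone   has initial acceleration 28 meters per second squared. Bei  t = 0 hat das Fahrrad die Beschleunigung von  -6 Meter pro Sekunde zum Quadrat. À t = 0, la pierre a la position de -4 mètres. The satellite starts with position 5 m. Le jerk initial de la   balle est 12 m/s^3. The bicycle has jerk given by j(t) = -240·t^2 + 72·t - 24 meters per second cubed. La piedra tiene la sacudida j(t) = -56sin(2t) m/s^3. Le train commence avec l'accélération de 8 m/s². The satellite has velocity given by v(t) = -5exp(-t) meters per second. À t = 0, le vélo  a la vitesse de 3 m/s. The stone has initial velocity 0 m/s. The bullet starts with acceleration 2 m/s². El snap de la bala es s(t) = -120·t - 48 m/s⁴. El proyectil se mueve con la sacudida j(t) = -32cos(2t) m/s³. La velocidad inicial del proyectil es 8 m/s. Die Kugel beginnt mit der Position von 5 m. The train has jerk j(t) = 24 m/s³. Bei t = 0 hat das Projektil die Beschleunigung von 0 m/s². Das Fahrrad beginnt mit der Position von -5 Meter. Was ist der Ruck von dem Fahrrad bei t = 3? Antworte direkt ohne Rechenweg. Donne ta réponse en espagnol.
La respuesta es -1968.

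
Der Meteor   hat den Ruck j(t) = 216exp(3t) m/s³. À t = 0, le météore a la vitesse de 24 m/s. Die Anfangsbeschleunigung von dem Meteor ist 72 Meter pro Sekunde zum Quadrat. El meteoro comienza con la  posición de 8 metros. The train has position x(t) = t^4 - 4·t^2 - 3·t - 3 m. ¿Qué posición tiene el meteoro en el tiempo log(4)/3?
Debemos encontrar la antiderivada de nuestra ecuación de la sacudida j(t) = 216·exp(3·t) 3 veces. Tomando ∫j(t)dt y aplicando a(0) = 72, encontramos a(t) = 72·exp(3·t). La antiderivada de la aceleración es la velocidad. Usando v(0) = 24, obtenemos v(t) = 24·exp(3·t). Integrando la velocidad y usando la condición inicial x(0) = 8, obtenemos x(t) = 8·exp(3·t). Tenemos la posición x(t) = 8·exp(3·t). Sustituyendo t = log(4)/3: x(log(4)/3) = 32.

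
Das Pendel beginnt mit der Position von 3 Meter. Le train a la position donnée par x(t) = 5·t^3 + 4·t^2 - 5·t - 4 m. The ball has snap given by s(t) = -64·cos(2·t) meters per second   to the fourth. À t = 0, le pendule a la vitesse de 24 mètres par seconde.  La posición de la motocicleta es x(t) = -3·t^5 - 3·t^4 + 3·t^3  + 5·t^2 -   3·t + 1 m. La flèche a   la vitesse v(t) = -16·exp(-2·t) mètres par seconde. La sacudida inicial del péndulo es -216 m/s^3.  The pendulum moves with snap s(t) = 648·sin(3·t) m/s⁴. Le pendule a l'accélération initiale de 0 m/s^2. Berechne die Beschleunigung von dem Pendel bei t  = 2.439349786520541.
Wir müssen unsere Gleichung für den Snap s(t) = 648·sin(3·t) 2-mal integrieren. Die Stammfunktion von dem Snap, mit j(0) = -216, ergibt den Ruck: j(t) = -216·cos(3·t). Durch Integration von dem Ruck und Verwendung der Anfangsbedingung a(0) = 0, erhalten wir a(t) = -72·sin(3·t). Wir haben die Beschleunigung a(t) = -72·sin(3·t). Durch Einsetzen von t = 2.439349786520541: a(2.439349786520541) = -61.9050919494897.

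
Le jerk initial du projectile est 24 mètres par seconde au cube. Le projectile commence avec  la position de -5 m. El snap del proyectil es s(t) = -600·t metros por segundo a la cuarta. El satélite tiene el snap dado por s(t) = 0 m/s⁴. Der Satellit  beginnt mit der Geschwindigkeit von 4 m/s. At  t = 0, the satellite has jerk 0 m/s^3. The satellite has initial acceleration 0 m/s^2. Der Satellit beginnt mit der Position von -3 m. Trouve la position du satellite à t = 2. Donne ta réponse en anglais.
We need to integrate our snap equation s(t) = 0 4 times. Finding the antiderivative of s(t) and using j(0) = 0: j(t) = 0. Integrating jerk and using the initial condition a(0) = 0, we get a(t) = 0. The antiderivative of acceleration, with v(0) = 4, gives velocity: v(t) = 4. Integrating velocity and using the initial condition x(0) = -3, we get x(t) = 4·t - 3. Using x(t) = 4·t - 3 and substituting t = 2, we find x = 5.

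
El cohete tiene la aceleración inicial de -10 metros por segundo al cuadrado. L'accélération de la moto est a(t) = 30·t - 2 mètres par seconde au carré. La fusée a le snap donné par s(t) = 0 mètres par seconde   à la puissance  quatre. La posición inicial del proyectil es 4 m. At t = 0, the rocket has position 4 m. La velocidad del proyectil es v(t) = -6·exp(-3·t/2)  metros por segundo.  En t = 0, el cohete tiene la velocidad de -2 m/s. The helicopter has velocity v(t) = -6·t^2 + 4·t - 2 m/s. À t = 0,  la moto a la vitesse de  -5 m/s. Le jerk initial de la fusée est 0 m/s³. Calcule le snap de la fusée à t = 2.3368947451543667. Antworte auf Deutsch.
Mit s(t) = 0 und Einsetzen von t = 2.3368947451543667, finden wir s = 0.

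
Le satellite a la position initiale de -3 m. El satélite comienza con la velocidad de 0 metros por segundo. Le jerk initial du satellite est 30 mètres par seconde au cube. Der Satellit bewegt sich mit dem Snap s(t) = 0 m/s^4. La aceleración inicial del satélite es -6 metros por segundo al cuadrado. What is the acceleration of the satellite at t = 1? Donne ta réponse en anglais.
Starting from snap s(t) = 0, we take 2 antiderivatives. Taking ∫s(t)dt and applying j(0) = 30, we find j(t) = 30. The antiderivative of jerk is acceleration. Using a(0) = -6, we get a(t) = 30·t - 6. From the given acceleration equation a(t) = 30·t - 6, we substitute t = 1 to get a = 24.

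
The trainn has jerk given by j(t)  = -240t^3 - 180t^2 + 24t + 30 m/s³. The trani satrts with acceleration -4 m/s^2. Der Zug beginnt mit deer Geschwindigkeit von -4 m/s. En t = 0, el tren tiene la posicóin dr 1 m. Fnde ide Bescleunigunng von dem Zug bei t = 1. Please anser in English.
We need to integrate our jerk equation j(t) = -240·t^3 - 180·t^2 + 24·t + 30 1 time. Integrating jerk and using the initial condition a(0) = -4, we get a(t) = -60·t^4 - 60·t^3 + 12·t^2 + 30·t - 4. Using a(t) = -60·t^4 - 60·t^3 + 12·t^2 + 30·t - 4 and substituting t = 1, we find a = -82.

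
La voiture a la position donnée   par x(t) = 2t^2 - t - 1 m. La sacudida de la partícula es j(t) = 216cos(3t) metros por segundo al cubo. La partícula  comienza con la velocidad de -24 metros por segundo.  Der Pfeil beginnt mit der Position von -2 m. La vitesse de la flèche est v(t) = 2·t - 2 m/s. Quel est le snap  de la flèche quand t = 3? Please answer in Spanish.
Debemos derivar nuestra ecuación de la velocidad v(t) = 2·t - 2 3 veces. Derivando la velocidad, obtenemos la aceleración: a(t) = 2. Derivando la aceleración, obtenemos la sacudida: j(t) = 0. Tomando d/dt de j(t), encontramos s(t) = 0. De la ecuación del snap s(t) = 0, sustituimos t = 3 para obtener s = 0.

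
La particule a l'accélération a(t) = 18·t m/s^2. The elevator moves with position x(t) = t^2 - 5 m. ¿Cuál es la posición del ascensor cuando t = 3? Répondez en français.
De l'équation de la position x(t) = t^2 - 5, nous substituons t = 3 pour obtenir x = 4.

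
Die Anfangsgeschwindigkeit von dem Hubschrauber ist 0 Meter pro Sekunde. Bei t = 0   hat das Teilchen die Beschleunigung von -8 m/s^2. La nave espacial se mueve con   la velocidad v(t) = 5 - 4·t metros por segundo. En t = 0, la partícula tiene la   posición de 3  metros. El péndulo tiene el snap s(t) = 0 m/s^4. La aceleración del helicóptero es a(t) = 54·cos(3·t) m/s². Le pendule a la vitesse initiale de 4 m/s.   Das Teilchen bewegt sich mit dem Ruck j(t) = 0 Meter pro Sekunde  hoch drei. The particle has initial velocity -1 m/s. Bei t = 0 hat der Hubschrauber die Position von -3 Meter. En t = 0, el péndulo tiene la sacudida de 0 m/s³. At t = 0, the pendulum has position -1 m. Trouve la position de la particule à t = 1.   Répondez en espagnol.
Para resolver esto, necesitamos tomar 3 antiderivadas de nuestra ecuación de la sacudida j(t) = 0. Integrando la sacudida y usando la condición inicial a(0) = -8, obtenemos a(t) = -8. Tomando ∫a(t)dt y aplicando v(0) = -1, encontramos v(t) = -8·t - 1. La antiderivada de la velocidad es la posición. Usando x(0) = 3, obtenemos x(t) = -4·t^2 - t + 3. Usando x(t) = -4·t^2 - t + 3 y sustituyendo t = 1, encontramos x = -2.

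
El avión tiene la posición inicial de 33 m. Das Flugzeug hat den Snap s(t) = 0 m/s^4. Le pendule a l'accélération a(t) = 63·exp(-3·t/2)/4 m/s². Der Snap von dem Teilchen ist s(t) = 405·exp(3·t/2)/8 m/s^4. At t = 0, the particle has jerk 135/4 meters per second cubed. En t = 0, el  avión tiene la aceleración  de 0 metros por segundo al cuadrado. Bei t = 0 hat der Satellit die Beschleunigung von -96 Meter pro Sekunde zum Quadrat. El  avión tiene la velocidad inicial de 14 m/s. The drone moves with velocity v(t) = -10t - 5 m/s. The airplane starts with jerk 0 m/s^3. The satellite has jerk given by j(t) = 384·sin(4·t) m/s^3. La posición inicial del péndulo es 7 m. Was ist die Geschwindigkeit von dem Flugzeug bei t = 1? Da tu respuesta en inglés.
We need to integrate our snap equation s(t) = 0 3 times. The antiderivative of snap is jerk. Using j(0) = 0, we get j(t) = 0. Taking ∫j(t)dt and applying a(0) = 0, we find a(t) = 0. The antiderivative of acceleration is velocity. Using v(0) = 14, we get v(t) = 14. From the given velocity equation v(t) = 14, we substitute t = 1 to get v = 14.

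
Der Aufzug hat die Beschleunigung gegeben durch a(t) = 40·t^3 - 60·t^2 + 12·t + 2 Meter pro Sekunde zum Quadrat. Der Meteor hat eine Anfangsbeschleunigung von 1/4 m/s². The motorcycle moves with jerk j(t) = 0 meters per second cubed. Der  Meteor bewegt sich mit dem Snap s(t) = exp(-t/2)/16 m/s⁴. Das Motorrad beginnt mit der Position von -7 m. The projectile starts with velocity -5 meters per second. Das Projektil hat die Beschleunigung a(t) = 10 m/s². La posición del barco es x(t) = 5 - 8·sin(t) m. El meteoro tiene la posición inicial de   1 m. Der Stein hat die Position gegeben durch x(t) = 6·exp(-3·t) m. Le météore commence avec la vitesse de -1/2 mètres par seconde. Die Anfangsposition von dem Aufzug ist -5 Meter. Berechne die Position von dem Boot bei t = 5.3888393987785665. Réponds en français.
En utilisant x(t) = 5 - 8·sin(t) et en substituant t = 5.3888393987785665, nous trouvons x = 11.2383981415682.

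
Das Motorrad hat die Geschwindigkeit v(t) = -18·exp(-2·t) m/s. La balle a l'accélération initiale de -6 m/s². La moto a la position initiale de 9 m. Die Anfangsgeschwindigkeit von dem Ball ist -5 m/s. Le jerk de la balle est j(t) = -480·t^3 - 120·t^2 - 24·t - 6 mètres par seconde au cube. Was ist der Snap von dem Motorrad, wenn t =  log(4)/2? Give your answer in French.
En partant de la vitesse v(t) = -18·exp(-2·t), nous prenons 3 dérivées. En dérivant la vitesse, nous obtenons l'accélération: a(t) = 36·exp(-2·t). La dérivée de l'accélération donne le jerk: j(t) = -72·exp(-2·t). La dérivée du jerk donne le snap: s(t) = 144·exp(-2·t). En utilisant s(t) = 144·exp(-2·t) et en substituant t = log(4)/2, nous trouvons s = 36.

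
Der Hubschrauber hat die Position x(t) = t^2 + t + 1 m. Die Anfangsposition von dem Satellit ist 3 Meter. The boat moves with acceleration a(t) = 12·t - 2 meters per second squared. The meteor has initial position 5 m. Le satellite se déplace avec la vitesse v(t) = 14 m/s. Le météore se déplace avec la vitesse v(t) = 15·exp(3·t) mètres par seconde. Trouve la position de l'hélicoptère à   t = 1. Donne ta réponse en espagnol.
De la ecuación de la posición x(t) = t^2 + t + 1, sustituimos t = 1 para obtener x = 3.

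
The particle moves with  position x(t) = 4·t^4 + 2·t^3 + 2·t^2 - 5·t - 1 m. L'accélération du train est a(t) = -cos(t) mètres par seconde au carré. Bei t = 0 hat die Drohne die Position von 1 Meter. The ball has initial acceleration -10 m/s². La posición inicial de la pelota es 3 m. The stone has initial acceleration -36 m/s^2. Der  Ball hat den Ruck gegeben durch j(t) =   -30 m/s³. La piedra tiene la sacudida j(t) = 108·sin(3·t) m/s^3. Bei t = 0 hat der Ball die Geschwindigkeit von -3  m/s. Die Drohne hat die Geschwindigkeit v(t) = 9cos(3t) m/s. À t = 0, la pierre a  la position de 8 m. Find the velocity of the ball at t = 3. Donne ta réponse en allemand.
Um dies zu lösen, müssen wir 2 Integrale unserer Gleichung für den Ruck j(t) = -30 finden. Durch Integration von dem Ruck und Verwendung der Anfangsbedingung a(0) = -10, erhalten wir a(t) = -30·t - 10. Mit ∫a(t)dt und Anwendung von v(0) = -3, finden wir v(t) = -15·t^2 - 10·t - 3. Wir haben die Geschwindigkeit v(t) = -15·t^2 - 10·t - 3. Durch Einsetzen von t = 3: v(3) = -168.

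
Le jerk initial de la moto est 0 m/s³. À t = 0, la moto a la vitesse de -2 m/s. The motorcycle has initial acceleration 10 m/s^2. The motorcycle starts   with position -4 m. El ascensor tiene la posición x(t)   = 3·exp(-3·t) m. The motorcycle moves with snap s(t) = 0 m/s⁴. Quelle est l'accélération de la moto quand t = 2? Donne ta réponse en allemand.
Ausgehend von dem Snap s(t) = 0, nehmen wir 2 Stammfunktionen. Die Stammfunktion von dem Snap ist der Ruck. Mit j(0) = 0 erhalten wir j(t) = 0. Mit ∫j(t)dt und Anwendung von a(0) = 10, finden wir a(t) = 10. Wir haben die Beschleunigung a(t) = 10. Durch Einsetzen von t = 2: a(2) = 10.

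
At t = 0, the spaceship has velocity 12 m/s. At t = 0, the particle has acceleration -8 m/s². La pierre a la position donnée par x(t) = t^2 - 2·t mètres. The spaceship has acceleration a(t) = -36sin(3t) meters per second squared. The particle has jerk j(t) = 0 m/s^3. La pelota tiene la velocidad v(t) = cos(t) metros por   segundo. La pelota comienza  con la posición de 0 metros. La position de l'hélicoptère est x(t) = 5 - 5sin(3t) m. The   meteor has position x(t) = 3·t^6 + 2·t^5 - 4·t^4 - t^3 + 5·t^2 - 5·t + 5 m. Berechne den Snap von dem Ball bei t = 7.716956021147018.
Ausgehend von der Geschwindigkeit v(t) = cos(t), nehmen wir 3 Ableitungen. Mit d/dt von v(t) finden wir a(t) = -sin(t). Durch Ableiten von der Beschleunigung erhalten wir den Ruck: j(t) = -cos(t). Die Ableitung von dem Ruck ergibt den Snap: s(t) = sin(t). Aus der Gleichung für den Snap s(t) = sin(t), setzen wir t = 7.716956021147018 ein und erhalten s = 0.990626670643995.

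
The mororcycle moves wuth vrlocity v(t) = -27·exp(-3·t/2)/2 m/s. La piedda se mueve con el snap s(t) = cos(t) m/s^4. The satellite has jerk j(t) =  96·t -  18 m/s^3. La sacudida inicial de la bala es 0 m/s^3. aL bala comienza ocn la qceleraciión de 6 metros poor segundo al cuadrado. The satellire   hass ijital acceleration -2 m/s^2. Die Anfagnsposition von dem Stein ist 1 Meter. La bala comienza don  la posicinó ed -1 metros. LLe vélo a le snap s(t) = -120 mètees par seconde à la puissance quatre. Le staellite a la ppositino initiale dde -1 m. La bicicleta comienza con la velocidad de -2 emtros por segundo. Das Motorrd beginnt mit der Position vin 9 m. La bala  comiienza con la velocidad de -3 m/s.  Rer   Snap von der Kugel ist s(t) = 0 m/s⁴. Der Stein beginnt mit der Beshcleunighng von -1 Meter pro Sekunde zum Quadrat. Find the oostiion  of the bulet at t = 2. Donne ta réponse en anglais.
To solve this, we need to take 4 integrals of our snap equation s(t) = 0. Finding the antiderivative of s(t) and using j(0) = 0: j(t) = 0. The antiderivative of jerk is acceleration. Using a(0) = 6, we get a(t) = 6. The antiderivative of acceleration, with v(0) = -3, gives velocity: v(t) = 6·t - 3. Taking ∫v(t)dt and applying x(0) = -1, we find x(t) = 3·t^2 - 3·t - 1. We have position x(t) = 3·t^2 - 3·t - 1. Substituting t = 2: x(2) = 5.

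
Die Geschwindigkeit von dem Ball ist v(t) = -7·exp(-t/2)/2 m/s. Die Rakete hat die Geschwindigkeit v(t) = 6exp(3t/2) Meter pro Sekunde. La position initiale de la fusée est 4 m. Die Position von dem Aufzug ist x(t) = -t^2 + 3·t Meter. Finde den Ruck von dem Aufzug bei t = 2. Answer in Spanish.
Partiendo de la posición x(t) = -t^2 + 3·t, tomamos 3 derivadas. La derivada de la posición da la velocidad: v(t) = 3 - 2·t. La derivada de la velocidad da la aceleración: a(t) = -2. Derivando la aceleración, obtenemos la sacudida: j(t) = 0. De la ecuación de la sacudida j(t) = 0, sustituimos t = 2 para obtener j = 0.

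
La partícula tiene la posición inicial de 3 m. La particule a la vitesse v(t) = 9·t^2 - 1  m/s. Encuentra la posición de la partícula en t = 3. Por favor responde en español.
Debemos encontrar la integral de nuestra ecuación de la velocidad v(t) = 9·t^2 - 1 1 vez. La integral de la velocidad es la posición. Usando x(0) = 3, obtenemos x(t) = 3·t^3 - t + 3. Tenemos la posición x(t) = 3·t^3 - t + 3. Sustituyendo t = 3: x(3) = 81.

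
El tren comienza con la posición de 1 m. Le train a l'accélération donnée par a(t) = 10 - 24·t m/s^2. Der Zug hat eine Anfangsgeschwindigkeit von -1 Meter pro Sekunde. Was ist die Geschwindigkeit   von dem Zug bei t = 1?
Wir müssen das Integral unserer Gleichung für die Beschleunigung a(t) = 10 - 24·t 1-mal finden. Durch Integration von der Beschleunigung und Verwendung der Anfangsbedingung v(0) = -1, erhalten wir v(t) = -12·t^2 + 10·t - 1. Aus der Gleichung für die Geschwindigkeit v(t) = -12·t^2 + 10·t - 1, setzen wir t = 1 ein und erhalten v = -3.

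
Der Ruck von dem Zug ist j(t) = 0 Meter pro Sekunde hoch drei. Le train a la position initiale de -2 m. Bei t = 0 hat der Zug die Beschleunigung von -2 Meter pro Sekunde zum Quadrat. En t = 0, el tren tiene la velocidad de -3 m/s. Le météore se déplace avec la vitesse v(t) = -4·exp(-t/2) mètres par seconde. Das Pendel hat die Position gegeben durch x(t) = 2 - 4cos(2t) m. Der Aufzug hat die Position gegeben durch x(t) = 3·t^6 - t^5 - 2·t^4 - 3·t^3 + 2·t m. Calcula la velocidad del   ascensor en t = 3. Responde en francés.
En partant de la position x(t) = 3·t^6 - t^5 - 2·t^4 - 3·t^3 + 2·t, nous prenons 1 dérivée. La dérivée de la position donne la vitesse: v(t) = 18·t^5 - 5·t^4 - 8·t^3 - 9·t^2 + 2. Nous avons la vitesse v(t) = 18·t^5 - 5·t^4 - 8·t^3 - 9·t^2 + 2. En substituant t = 3: v(3) = 3674.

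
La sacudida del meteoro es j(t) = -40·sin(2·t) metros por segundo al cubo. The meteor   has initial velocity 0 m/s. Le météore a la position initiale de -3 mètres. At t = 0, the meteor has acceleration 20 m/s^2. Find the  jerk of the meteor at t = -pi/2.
We have jerk j(t) = -40·sin(2·t). Substituting t = -pi/2: j(-pi/2) = 0.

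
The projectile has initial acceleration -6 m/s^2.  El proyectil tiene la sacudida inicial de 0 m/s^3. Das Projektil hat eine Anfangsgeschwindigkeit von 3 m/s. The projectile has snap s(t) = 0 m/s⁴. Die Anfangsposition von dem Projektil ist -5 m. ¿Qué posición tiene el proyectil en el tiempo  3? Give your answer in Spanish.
Debemos encontrar la integral de nuestra ecuación del snap s(t) = 0 4 veces. Integrando el snap y usando la condición inicial j(0) = 0, obtenemos j(t) = 0. Tomando ∫j(t)dt y aplicando a(0) = -6, encontramos a(t) = -6. La integral de la aceleración, con v(0) = 3, da la velocidad: v(t) = 3 - 6·t. Tomando ∫v(t)dt y aplicando x(0) = -5, encontramos x(t) = -3·t^2 + 3·t - 5. Usando x(t) = -3·t^2 + 3·t - 5 y sustituyendo t = 3, encontramos x = -23.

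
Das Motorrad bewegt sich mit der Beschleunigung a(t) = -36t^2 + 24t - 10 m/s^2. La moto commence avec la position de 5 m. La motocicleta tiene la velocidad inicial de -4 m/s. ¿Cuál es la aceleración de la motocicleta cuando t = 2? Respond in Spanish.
Usando a(t) = -36·t^2 + 24·t - 10 y sustituyendo t = 2, encontramos a = -106.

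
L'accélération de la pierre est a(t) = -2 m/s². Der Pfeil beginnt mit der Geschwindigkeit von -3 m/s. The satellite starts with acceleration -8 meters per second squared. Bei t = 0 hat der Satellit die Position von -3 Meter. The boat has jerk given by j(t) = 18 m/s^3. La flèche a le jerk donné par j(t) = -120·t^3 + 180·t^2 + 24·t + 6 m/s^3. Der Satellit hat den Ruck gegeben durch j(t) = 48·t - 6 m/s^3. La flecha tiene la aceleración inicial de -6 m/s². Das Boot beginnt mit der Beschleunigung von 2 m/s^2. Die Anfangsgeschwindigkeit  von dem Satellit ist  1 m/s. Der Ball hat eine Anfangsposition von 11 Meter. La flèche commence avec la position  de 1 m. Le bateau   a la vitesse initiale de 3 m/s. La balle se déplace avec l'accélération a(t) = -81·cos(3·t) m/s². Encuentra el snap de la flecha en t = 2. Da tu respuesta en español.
Para resolver esto, necesitamos tomar 1 derivada de nuestra ecuación de la sacudida j(t) = -120·t^3 + 180·t^2 + 24·t + 6. La derivada de la sacudida da el snap: s(t) = -360·t^2 + 360·t + 24. Usando s(t) = -360·t^2 + 360·t + 24 y sustituyendo t = 2, encontramos s = -696.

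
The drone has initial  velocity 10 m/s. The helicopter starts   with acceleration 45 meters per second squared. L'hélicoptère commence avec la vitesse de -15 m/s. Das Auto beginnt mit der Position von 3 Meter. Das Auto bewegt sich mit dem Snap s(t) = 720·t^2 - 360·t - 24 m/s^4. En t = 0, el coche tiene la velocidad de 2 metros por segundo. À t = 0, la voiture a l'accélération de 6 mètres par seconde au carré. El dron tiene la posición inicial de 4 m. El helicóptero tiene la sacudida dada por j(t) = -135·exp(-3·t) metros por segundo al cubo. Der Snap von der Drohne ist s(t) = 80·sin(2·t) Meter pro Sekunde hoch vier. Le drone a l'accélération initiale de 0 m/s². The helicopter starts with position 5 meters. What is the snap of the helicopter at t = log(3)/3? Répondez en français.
En partant du jerk j(t) = -135·exp(-3·t), nous prenons 1 dérivée. En prenant d/dt de j(t), nous trouvons s(t) = 405·exp(-3·t). De l'équation du snap s(t) = 405·exp(-3·t), nous substituons t = log(3)/3 pour obtenir s = 135.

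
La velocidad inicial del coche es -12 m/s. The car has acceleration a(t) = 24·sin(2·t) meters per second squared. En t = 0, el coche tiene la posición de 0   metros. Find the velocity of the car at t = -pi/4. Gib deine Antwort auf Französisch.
En partant de l'accélération a(t) = 24·sin(2·t), nous prenons 1 intégrale. La primitive de l'accélération, avec v(0) = -12, donne la vitesse: v(t) = -12·cos(2·t). De l'équation de la vitesse v(t) = -12·cos(2·t), nous substituons t = -pi/4 pour obtenir v = 0.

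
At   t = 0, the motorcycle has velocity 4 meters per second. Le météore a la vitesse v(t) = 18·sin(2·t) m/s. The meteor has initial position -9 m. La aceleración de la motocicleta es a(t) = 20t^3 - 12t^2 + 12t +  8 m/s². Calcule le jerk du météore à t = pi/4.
En partant de la vitesse v(t) = 18·sin(2·t), nous prenons 2 dérivées. En prenant d/dt de v(t), nous trouvons a(t) = 36·cos(2·t). La dérivée de l'accélération donne le jerk: j(t) = -72·sin(2·t). Nous avons le jerk j(t) = -72·sin(2·t). En substituant t = pi/4: j(pi/4) = -72.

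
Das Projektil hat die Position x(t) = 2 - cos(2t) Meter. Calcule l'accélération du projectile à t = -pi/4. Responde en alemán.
Wir müssen unsere Gleichung für die Position x(t) = 2 - cos(2·t) 2-mal ableiten. Durch Ableiten von der Position erhalten wir die Geschwindigkeit: v(t) = 2·sin(2·t). Die Ableitung von der Geschwindigkeit ergibt die Beschleunigung: a(t) = 4·cos(2·t). Aus der Gleichung für die Beschleunigung a(t) = 4·cos(2·t), setzen wir t = -pi/4 ein und erhalten a = 0.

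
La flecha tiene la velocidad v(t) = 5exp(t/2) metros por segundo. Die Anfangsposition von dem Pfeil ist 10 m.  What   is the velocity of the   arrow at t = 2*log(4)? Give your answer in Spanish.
De la ecuación de la velocidad v(t) = 5·exp(t/2), sustituimos t = 2*log(4) para obtener v = 20.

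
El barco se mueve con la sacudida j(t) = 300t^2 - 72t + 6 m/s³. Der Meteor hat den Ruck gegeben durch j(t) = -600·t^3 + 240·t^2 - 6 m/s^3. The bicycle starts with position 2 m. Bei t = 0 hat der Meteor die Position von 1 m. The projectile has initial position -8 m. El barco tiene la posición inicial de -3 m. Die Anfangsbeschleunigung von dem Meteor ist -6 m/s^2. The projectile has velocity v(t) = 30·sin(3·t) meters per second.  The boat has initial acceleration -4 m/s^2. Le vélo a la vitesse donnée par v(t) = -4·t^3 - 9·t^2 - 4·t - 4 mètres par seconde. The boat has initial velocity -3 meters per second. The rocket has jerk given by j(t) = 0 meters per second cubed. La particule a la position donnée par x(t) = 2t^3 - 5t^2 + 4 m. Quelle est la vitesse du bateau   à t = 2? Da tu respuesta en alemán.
Um dies zu lösen, müssen wir 2 Integrale unserer Gleichung für den Ruck j(t) = 300·t^2 - 72·t + 6 finden. Das Integral von dem Ruck, mit a(0) = -4, ergibt die Beschleunigung: a(t) = 100·t^3 - 36·t^2 + 6·t - 4. Die Stammfunktion von der Beschleunigung ist die Geschwindigkeit. Mit v(0) = -3 erhalten wir v(t) = 25·t^4 - 12·t^3 + 3·t^2 - 4·t - 3. Mit v(t) = 25·t^4 - 12·t^3 + 3·t^2 - 4·t - 3 und Einsetzen von t = 2, finden wir v = 305.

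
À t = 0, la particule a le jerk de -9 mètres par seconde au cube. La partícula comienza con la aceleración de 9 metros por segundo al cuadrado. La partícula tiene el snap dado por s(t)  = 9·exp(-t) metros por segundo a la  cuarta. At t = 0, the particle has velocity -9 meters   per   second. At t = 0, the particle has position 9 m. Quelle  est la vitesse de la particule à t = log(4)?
Nous devons trouver l'intégrale de notre équation du snap s(t) = 9·exp(-t) 3 fois. En intégrant le snap et en utilisant la condition initiale j(0) = -9, nous obtenons j(t) = -9·exp(-t). En prenant ∫j(t)dt et en appliquant a(0) = 9, nous trouvons a(t) = 9·exp(-t). L'intégrale de l'accélération est la vitesse. En utilisant v(0) = -9, nous obtenons v(t) = -9·exp(-t). De l'équation de la vitesse v(t) = -9·exp(-t), nous substituons t = log(4) pour obtenir v = -9/4.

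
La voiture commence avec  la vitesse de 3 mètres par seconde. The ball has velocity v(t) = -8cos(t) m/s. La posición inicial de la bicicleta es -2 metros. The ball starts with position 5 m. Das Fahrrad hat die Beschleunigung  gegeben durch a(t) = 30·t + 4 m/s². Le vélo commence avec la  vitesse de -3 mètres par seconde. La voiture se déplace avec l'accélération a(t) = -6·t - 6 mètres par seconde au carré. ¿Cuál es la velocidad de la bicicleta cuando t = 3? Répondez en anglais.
Starting from acceleration a(t) = 30·t + 4, we take 1 antiderivative. Finding the antiderivative of a(t) and using v(0) = -3: v(t) = 15·t^2 + 4·t - 3. Using v(t) = 15·t^2 + 4·t - 3 and substituting t = 3, we find v = 144.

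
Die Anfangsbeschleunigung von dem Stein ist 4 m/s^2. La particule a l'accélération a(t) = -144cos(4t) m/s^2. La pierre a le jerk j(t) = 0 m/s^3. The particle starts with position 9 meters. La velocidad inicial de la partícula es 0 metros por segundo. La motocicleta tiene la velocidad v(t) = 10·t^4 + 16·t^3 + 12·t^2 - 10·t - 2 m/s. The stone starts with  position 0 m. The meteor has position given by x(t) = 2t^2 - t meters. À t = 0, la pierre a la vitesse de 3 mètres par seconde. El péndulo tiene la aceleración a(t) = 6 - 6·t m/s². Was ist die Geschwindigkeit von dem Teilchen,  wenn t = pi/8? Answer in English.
To find the answer, we compute 1 integral of a(t) = -144·cos(4·t). Integrating acceleration and using the initial condition v(0) = 0, we get v(t) = -36·sin(4·t). From the given velocity equation v(t) = -36·sin(4·t), we substitute t = pi/8 to get v = -36.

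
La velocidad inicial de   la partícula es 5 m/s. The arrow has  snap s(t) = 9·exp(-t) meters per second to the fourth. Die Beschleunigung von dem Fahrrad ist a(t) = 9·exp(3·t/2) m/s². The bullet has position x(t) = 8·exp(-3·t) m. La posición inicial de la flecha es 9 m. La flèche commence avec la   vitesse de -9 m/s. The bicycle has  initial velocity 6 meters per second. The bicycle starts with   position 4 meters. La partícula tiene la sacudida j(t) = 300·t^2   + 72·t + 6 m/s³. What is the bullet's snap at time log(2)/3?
Starting from position x(t) = 8·exp(-3·t), we take 4 derivatives. The derivative of position gives velocity: v(t) = -24·exp(-3·t). The derivative of velocity gives acceleration: a(t) = 72·exp(-3·t). Taking d/dt of a(t), we find j(t) = -216·exp(-3·t). Taking d/dt of j(t), we find s(t) = 648·exp(-3·t). We have snap s(t) = 648·exp(-3·t). Substituting t = log(2)/3: s(log(2)/3) = 324.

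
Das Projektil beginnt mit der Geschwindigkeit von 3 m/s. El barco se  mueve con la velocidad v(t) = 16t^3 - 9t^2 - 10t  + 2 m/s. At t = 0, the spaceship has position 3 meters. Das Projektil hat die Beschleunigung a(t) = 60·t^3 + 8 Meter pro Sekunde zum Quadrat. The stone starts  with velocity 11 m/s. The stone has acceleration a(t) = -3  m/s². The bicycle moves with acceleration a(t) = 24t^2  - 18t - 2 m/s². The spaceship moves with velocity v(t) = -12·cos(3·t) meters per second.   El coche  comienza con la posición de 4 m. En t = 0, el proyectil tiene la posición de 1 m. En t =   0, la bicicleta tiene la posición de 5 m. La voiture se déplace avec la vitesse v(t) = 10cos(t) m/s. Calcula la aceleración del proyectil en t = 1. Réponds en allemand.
Mit a(t) = 60·t^3 + 8 und Einsetzen von t = 1, finden wir a = 68.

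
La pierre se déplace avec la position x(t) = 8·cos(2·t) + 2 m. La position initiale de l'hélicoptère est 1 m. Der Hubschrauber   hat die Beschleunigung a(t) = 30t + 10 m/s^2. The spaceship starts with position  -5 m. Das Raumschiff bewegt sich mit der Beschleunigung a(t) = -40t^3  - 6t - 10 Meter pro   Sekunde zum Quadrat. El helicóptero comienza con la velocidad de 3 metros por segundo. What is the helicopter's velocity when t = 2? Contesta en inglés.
Starting from acceleration a(t) = 30·t + 10, we take 1 integral. Taking ∫a(t)dt and applying v(0) = 3, we find v(t) = 15·t^2 + 10·t + 3. From the given velocity equation v(t) = 15·t^2 + 10·t + 3, we substitute t = 2 to get v = 83.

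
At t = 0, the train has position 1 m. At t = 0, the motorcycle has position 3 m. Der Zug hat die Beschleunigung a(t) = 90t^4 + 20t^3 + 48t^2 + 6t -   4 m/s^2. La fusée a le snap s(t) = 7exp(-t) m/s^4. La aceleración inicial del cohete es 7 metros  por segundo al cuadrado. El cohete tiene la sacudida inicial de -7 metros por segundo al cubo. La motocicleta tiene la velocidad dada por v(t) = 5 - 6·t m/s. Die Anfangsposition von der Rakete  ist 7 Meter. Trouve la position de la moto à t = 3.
Pour résoudre ceci, nous devons prendre 1 intégrale de notre équation de la vitesse v(t) = 5 - 6·t. En prenant ∫v(t)dt et en appliquant x(0) = 3, nous trouvons x(t) = -3·t^2 + 5·t + 3. Nous avons la position x(t) = -3·t^2 + 5·t + 3. En substituant t = 3: x(3) = -9.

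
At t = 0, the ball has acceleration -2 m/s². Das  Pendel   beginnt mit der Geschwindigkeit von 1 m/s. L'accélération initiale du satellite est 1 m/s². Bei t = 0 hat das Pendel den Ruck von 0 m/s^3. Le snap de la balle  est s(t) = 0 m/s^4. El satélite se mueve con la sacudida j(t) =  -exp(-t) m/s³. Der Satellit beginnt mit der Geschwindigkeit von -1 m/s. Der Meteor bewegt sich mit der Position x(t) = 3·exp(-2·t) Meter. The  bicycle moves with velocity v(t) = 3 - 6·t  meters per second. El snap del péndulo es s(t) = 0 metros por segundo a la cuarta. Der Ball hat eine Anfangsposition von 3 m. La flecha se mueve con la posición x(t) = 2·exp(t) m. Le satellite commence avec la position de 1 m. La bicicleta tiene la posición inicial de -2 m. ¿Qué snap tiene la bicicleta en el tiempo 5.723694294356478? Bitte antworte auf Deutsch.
Ausgehend von der Geschwindigkeit v(t) = 3 - 6·t, nehmen wir 3 Ableitungen. Durch Ableiten von der Geschwindigkeit erhalten wir die Beschleunigung: a(t) = -6. Durch Ableiten von der Beschleunigung erhalten wir den Ruck: j(t) = 0. Mit d/dt von j(t) finden wir s(t) = 0. Mit s(t) = 0 und Einsetzen von t = 5.723694294356478, finden wir s = 0.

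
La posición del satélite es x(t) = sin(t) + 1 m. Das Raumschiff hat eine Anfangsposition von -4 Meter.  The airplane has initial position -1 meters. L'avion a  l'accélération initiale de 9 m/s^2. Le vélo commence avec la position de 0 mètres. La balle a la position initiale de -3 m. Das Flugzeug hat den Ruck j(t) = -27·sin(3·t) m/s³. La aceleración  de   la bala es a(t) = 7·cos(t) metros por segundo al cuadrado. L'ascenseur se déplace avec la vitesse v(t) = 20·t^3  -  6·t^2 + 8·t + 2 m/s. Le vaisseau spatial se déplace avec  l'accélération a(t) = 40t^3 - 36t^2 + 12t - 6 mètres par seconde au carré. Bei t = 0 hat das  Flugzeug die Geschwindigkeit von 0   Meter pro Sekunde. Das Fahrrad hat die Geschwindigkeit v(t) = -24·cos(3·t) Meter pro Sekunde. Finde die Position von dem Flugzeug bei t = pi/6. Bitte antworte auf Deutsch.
Ausgehend von dem Ruck j(t) = -27·sin(3·t), nehmen wir 3 Stammfunktionen. Mit ∫j(t)dt und Anwendung von a(0) = 9, finden wir a(t) = 9·cos(3·t). Das Integral von der Beschleunigung, mit v(0) = 0, ergibt die Geschwindigkeit: v(t) = 3·sin(3·t). Die Stammfunktion von der Geschwindigkeit ist die Position. Mit x(0) = -1 erhalten wir x(t) = -cos(3·t). Mit x(t) = -cos(3·t) und Einsetzen von t = pi/6, finden wir x = 0.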